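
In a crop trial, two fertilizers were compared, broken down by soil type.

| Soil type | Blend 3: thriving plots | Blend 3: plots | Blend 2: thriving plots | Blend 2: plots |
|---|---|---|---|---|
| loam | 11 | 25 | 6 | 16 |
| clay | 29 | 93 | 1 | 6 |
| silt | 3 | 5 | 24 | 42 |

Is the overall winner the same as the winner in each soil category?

No

Loam: Blend 3 11/25 = 44.0%, Blend 2 6/16 = 37.5% → Blend 3
Clay: Blend 3 29/93 = 31.2%, Blend 2 1/6 = 16.7% → Blend 3
Silt: Blend 3 3/5 = 60.0%, Blend 2 24/42 = 57.1% → Blend 3
Overall: Blend 3 43/123 = 35.0%, Blend 2 31/64 = 48.4% → Blend 2
Blend 3 wins each soil group but Blend 2 wins overall — the comparison reverses. Blend 3's plots skew toward clay, which has a lower base rate.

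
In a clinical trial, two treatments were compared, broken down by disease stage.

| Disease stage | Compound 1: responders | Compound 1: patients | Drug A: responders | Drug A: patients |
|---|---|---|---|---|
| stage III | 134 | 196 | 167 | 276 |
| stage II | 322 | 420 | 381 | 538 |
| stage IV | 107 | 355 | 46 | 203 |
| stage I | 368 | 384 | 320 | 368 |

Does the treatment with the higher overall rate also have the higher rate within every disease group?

Yes

Stage III: Compound 1 134/196 = 68.4%, Drug A 167/276 = 60.5% → Compound 1
Stage II: Compound 1 322/420 = 76.7%, Drug A 381/538 = 70.8% → Compound 1
Stage IV: Compound 1 107/355 = 30.1%, Drug A 46/203 = 22.7% → Compound 1
Stage I: Compound 1 368/384 = 95.8%, Drug A 320/368 = 87.0% → Compound 1
Overall: Compound 1 931/1355 = 68.7%, Drug A 914/1385 = 66.0% → Compound 1
Compound 1 wins overall and in every disease group — no reversal.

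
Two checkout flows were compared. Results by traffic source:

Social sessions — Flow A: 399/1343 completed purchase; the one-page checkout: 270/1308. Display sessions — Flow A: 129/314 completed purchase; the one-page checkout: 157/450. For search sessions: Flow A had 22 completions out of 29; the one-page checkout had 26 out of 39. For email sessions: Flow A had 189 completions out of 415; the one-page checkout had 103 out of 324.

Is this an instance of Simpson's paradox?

No

Social: Flow A 399/1343 = 29.7%, the one-page checkout 270/1308 = 20.6% → Flow A
Display: Flow A 129/314 = 41.1%, the one-page checkout 157/450 = 34.9% → Flow A
Search: Flow A 22/29 = 75.9%, the one-page checkout 26/39 = 66.7% → Flow A
Email: Flow A 189/415 = 45.5%, the one-page checkout 103/324 = 31.8% → Flow A
Overall: Flow A 739/2101 = 35.2%, the one-page checkout 556/2121 = 26.2% → Flow A
Flow A wins overall and in every traffic group — no reversal.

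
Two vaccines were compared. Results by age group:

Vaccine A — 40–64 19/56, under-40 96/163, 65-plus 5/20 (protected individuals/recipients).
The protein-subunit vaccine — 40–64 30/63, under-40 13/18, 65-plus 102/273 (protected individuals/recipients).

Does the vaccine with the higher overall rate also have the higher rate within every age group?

40–64: Vaccine A 19/56 = 33.9%, the protein-subunit vaccine 30/63 = 47.6% → the protein-subunit vaccine
Under-40: Vaccine A 96/163 = 58.9%, the protein-subunit vaccine 13/18 = 72.2% → the protein-subunit vaccine
65-plus: Vaccine A 5/20 = 25.0%, the protein-subunit vaccine 102/273 = 37.4% → the protein-subunit vaccine
Overall: Vaccine A 120/239 = 50.2%, the protein-subunit vaccine 145/354 = 41.0% → Vaccine A
The protein-subunit vaccine wins each age group but Vaccine A wins overall — the comparison reverses. The protein-subunit vaccine's recipients skew toward 65-plus, which has a lower base rate.

No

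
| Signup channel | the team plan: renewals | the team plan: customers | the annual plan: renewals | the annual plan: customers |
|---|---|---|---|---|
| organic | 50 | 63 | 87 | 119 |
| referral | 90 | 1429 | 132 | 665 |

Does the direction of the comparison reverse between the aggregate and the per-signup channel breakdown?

Organic: the team plan 50/63 = 79.4%, the annual plan 87/119 = 73.1% → the team plan
Referral: the team plan 90/1429 = 6.3%, the annual plan 132/665 = 19.8% → the annual plan
Overall: the team plan 140/1492 = 9.4%, the annual plan 219/784 = 27.9% → the annual plan
Neither sweeps: the team plan wins 1 of 2 groups, the annual plan wins 1. The annual plan wins overall but not every group — no Simpson reversal.

No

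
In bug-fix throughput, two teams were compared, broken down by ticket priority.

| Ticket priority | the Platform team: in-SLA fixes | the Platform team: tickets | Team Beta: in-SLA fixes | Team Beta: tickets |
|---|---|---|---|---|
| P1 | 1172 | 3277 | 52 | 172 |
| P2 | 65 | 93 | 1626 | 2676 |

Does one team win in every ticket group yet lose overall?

P1: the Platform team 1172/3277 = 35.8%, Team Beta 52/172 = 30.2% → the Platform team
P2: the Platform team 65/93 = 69.9%, Team Beta 1626/2676 = 60.8% → the Platform team
Overall: the Platform team 1237/3370 = 36.7%, Team Beta 1678/2848 = 58.9% → Team Beta
The Platform team wins each ticket group but Team Beta wins overall — the comparison reverses. The Platform team's tickets skew toward P1, which has a lower base rate.

Yes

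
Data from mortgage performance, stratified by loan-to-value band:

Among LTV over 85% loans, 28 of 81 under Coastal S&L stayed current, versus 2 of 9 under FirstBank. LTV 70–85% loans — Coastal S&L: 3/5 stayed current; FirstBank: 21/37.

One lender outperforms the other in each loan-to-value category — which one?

Coastal S&L

LTV over 85%: Coastal S&L 28/81 = 34.6%, FirstBank 2/9 = 22.2% → Coastal S&L
LTV 70–85%: Coastal S&L 3/5 = 60.0%, FirstBank 21/37 = 56.8% → Coastal S&L
Coastal S&L has the higher rate in both groups.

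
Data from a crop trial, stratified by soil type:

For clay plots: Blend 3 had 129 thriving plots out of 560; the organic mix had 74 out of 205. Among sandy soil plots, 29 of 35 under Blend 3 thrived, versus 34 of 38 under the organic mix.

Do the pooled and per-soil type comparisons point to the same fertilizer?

Clay: Blend 3 129/560 = 23.0%, the organic mix 74/205 = 36.1% → the organic mix
Sandy soil: Blend 3 29/35 = 82.9%, the organic mix 34/38 = 89.5% → the organic mix
Overall: Blend 3 158/595 = 26.6%, the organic mix 108/243 = 44.4% → the organic mix
The organic mix wins overall and in every soil group — no reversal.

Yes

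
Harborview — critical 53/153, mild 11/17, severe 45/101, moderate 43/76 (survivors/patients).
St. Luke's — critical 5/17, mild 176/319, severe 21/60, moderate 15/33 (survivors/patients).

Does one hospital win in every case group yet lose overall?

Yes

Critical: Harborview 53/153 = 34.6%, St. Luke's 5/17 = 29.4% → Harborview
Mild: Harborview 11/17 = 64.7%, St. Luke's 176/319 = 55.2% → Harborview
Severe: Harborview 45/101 = 44.6%, St. Luke's 21/60 = 35.0% → Harborview
Moderate: Harborview 43/76 = 56.6%, St. Luke's 15/33 = 45.5% → Harborview
Overall: Harborview 152/347 = 43.8%, St. Luke's 217/429 = 50.6% → St. Luke's
Harborview wins each case group but St. Luke's wins overall — the comparison reverses. Harborview's patients skew toward critical, which has a lower base rate.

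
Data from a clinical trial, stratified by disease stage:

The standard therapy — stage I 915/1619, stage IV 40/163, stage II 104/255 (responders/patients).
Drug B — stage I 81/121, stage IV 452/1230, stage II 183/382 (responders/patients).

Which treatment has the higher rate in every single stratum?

Stage I: the standard therapy 915/1619 = 56.5%, Drug B 81/121 = 66.9% → Drug B
Stage IV: the standard therapy 40/163 = 24.5%, Drug B 452/1230 = 36.7% → Drug B
Stage II: the standard therapy 104/255 = 40.8%, Drug B 183/382 = 47.9% → Drug B
Drug B has the higher rate in all 3 groups.

Drug B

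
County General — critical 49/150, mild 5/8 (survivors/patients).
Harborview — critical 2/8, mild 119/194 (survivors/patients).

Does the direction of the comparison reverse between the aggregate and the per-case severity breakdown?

Yes

Critical: County General 49/150 = 32.7%, Harborview 2/8 = 25.0% → County General
Mild: County General 5/8 = 62.5%, Harborview 119/194 = 61.3% → County General
Overall: County General 54/158 = 34.2%, Harborview 121/202 = 59.9% → Harborview
County General wins each case group but Harborview wins overall — the comparison reverses. County General's patients skew toward critical, which has a lower base rate.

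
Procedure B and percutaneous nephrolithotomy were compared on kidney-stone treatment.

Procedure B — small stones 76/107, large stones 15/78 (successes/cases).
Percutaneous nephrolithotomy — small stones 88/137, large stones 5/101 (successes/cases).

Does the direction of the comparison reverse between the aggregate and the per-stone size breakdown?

Small stones: Procedure B 76/107 = 71.0%, percutaneous nephrolithotomy 88/137 = 64.2% → Procedure B
Large stones: Procedure B 15/78 = 19.2%, percutaneous nephrolithotomy 5/101 = 5.0% → Procedure B
Overall: Procedure B 91/185 = 49.2%, percutaneous nephrolithotomy 93/238 = 39.1% → Procedure B
Procedure B wins overall and in every stone group — no reversal.

No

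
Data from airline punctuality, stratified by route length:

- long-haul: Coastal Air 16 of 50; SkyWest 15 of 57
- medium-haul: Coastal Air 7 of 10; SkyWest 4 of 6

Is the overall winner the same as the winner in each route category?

Long-haul: Coastal Air 16/50 = 32.0%, SkyWest 15/57 = 26.3% → Coastal Air
Medium-haul: Coastal Air 7/10 = 70.0%, SkyWest 4/6 = 66.7% → Coastal Air
Overall: Coastal Air 23/60 = 38.3%, SkyWest 19/63 = 30.2% → Coastal Air
Coastal Air wins overall and in every route group — no reversal.

Yes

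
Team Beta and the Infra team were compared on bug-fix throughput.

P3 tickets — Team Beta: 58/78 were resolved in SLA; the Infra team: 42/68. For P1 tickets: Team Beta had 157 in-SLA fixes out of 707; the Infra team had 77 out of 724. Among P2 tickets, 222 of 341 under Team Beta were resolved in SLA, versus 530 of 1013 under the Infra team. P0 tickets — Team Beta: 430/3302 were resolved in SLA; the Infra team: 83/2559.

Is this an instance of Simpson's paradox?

No

P3: Team Beta 58/78 = 74.4%, the Infra team 42/68 = 61.8% → Team Beta
P1: Team Beta 157/707 = 22.2%, the Infra team 77/724 = 10.6% → Team Beta
P2: Team Beta 222/341 = 65.1%, the Infra team 530/1013 = 52.3% → Team Beta
P0: Team Beta 430/3302 = 13.0%, the Infra team 83/2559 = 3.2% → Team Beta
Overall: Team Beta 867/4428 = 19.6%, the Infra team 732/4364 = 16.8% → Team Beta
Team Beta wins overall and in every ticket group — no reversal.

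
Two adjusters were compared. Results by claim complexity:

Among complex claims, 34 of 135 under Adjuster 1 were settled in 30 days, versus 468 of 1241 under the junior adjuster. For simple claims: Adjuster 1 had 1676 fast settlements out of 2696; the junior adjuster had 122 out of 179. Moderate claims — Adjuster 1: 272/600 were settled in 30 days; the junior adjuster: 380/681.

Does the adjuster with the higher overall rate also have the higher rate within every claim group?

Complex: Adjuster 1 34/135 = 25.2%, the junior adjuster 468/1241 = 37.7% → the junior adjuster
Simple: Adjuster 1 1676/2696 = 62.2%, the junior adjuster 122/179 = 68.2% → the junior adjuster
Moderate: Adjuster 1 272/600 = 45.3%, the junior adjuster 380/681 = 55.8% → the junior adjuster
Overall: Adjuster 1 1982/3431 = 57.8%, the junior adjuster 970/2101 = 46.2% → Adjuster 1
The junior adjuster wins each claim group but Adjuster 1 wins overall — the comparison reverses. The junior adjuster's claims skew toward complex, which has a lower base rate.

No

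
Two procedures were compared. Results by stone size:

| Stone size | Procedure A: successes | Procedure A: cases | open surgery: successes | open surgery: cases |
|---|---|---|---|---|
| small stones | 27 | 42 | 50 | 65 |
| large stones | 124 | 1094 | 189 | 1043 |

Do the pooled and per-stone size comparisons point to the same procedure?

Small stones: Procedure A 27/42 = 64.3%, open surgery 50/65 = 76.9% → open surgery
Large stones: Procedure A 124/1094 = 11.3%, open surgery 189/1043 = 18.1% → open surgery
Overall: Procedure A 151/1136 = 13.3%, open surgery 239/1108 = 21.6% → open surgery
Open surgery wins overall and in every stone group — no reversal.

Yes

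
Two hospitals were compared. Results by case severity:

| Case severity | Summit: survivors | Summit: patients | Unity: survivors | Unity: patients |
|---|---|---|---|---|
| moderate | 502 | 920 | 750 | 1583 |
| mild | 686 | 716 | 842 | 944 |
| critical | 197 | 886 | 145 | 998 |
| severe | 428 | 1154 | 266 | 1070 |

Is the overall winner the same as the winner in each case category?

Yes

Moderate: Summit 502/920 = 54.6%, Unity 750/1583 = 47.4% → Summit
Mild: Summit 686/716 = 95.8%, Unity 842/944 = 89.2% → Summit
Critical: Summit 197/886 = 22.2%, Unity 145/998 = 14.5% → Summit
Severe: Summit 428/1154 = 37.1%, Unity 266/1070 = 24.9% → Summit
Overall: Summit 1813/3676 = 49.3%, Unity 2003/4595 = 43.6% → Summit
Summit wins overall and in every case group — no reversal.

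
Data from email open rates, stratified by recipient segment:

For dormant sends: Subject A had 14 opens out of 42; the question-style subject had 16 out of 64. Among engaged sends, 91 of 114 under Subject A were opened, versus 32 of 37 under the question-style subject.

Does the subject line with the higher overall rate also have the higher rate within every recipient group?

No

Dormant: Subject A 14/42 = 33.3%, the question-style subject 16/64 = 25.0% → Subject A
Engaged: Subject A 91/114 = 79.8%, the question-style subject 32/37 = 86.5% → the question-style subject
Overall: Subject A 105/156 = 67.3%, the question-style subject 48/101 = 47.5% → Subject A
Neither sweeps: Subject A wins 1 of 2 groups, the question-style subject wins 1. Subject A wins overall but not every group — no Simpson reversal.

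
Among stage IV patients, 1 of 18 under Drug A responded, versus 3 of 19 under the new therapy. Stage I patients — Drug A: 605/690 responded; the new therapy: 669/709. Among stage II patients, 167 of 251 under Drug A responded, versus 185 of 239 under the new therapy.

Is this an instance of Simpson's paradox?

No

Stage IV: Drug A 1/18 = 5.6%, the new therapy 3/19 = 15.8% → the new therapy
Stage I: Drug A 605/690 = 87.7%, the new therapy 669/709 = 94.4% → the new therapy
Stage II: Drug A 167/251 = 66.5%, the new therapy 185/239 = 77.4% → the new therapy
Overall: Drug A 773/959 = 80.6%, the new therapy 857/967 = 88.6% → the new therapy
The new therapy wins overall and in every disease group — no reversal.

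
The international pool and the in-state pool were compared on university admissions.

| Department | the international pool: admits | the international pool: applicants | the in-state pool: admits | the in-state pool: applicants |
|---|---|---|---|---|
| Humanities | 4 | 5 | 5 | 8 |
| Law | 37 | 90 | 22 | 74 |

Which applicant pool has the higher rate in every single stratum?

Humanities: the international pool 4/5 = 80.0%, the in-state pool 5/8 = 62.5% → the international pool
Law: the international pool 37/90 = 41.1%, the in-state pool 22/74 = 29.7% → the international pool
The international pool has the higher rate in both groups.

the international pool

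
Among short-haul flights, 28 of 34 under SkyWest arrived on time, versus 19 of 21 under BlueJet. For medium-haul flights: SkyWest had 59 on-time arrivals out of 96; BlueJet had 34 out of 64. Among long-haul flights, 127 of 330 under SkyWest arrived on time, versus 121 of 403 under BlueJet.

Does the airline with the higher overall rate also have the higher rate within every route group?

Short-haul: SkyWest 28/34 = 82.4%, BlueJet 19/21 = 90.5% → BlueJet
Medium-haul: SkyWest 59/96 = 61.5%, BlueJet 34/64 = 53.1% → SkyWest
Long-haul: SkyWest 127/330 = 38.5%, BlueJet 121/403 = 30.0% → SkyWest
Overall: SkyWest 214/460 = 46.5%, BlueJet 174/488 = 35.7% → SkyWest
Neither sweeps: SkyWest wins 2 of 3 groups, BlueJet wins 1. SkyWest wins overall but not every group — no Simpson reversal.

No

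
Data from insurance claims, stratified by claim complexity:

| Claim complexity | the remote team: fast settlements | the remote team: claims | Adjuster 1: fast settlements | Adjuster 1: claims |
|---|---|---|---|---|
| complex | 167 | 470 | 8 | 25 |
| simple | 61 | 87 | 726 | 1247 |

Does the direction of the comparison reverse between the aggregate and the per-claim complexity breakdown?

Yes

Complex: the remote team 167/470 = 35.5%, Adjuster 1 8/25 = 32.0% → the remote team
Simple: the remote team 61/87 = 70.1%, Adjuster 1 726/1247 = 58.2% → the remote team
Overall: the remote team 228/557 = 40.9%, Adjuster 1 734/1272 = 57.7% → Adjuster 1
The remote team wins each claim group but Adjuster 1 wins overall — the comparison reverses. The remote team's claims skew toward complex, which has a lower base rate.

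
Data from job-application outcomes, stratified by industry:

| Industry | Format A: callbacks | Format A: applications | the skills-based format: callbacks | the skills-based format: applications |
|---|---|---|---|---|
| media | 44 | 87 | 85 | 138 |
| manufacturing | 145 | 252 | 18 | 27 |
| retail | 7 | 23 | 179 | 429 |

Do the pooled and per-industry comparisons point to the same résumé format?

No

Media: Format A 44/87 = 50.6%, the skills-based format 85/138 = 61.6% → the skills-based format
Manufacturing: Format A 145/252 = 57.5%, the skills-based format 18/27 = 66.7% → the skills-based format
Retail: Format A 7/23 = 30.4%, the skills-based format 179/429 = 41.7% → the skills-based format
Overall: Format A 196/362 = 54.1%, the skills-based format 282/594 = 47.5% → Format A
The skills-based format wins each industry group but Format A wins overall — the comparison reverses. The skills-based format's applications skew toward retail, which has a lower base rate.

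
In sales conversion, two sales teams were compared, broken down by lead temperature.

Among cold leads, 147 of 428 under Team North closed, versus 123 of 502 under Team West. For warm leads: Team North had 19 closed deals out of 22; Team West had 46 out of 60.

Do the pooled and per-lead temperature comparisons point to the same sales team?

Cold: Team North 147/428 = 34.3%, Team West 123/502 = 24.5% → Team North
Warm: Team North 19/22 = 86.4%, Team West 46/60 = 76.7% → Team North
Overall: Team North 166/450 = 36.9%, Team West 169/562 = 30.1% → Team North
Team North wins overall and in every lead group — no reversal.

Yes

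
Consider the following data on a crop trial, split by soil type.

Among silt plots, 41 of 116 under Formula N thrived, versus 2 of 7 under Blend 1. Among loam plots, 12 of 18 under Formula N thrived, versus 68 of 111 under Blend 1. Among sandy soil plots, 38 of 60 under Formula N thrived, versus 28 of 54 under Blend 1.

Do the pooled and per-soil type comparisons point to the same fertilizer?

Silt: Formula N 41/116 = 35.3%, Blend 1 2/7 = 28.6% → Formula N
Loam: Formula N 12/18 = 66.7%, Blend 1 68/111 = 61.3% → Formula N
Sandy soil: Formula N 38/60 = 63.3%, Blend 1 28/54 = 51.9% → Formula N
Overall: Formula N 91/194 = 46.9%, Blend 1 98/172 = 57.0% → Blend 1
Formula N wins each soil group but Blend 1 wins overall — the comparison reverses. Formula N's plots skew toward silt, which has a lower base rate.

No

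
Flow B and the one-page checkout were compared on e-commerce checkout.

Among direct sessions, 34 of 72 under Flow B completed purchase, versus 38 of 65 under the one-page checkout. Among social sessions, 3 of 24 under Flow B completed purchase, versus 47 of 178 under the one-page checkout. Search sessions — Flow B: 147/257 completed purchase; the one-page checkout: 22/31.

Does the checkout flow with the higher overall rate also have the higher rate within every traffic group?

Direct: Flow B 34/72 = 47.2%, the one-page checkout 38/65 = 58.5% → the one-page checkout
Social: Flow B 3/24 = 12.5%, the one-page checkout 47/178 = 26.4% → the one-page checkout
Search: Flow B 147/257 = 57.2%, the one-page checkout 22/31 = 71.0% → the one-page checkout
Overall: Flow B 184/353 = 52.1%, the one-page checkout 107/274 = 39.1% → Flow B
The one-page checkout wins each traffic group but Flow B wins overall — the comparison reverses. The one-page checkout's sessions skew toward social, which has a lower base rate.

No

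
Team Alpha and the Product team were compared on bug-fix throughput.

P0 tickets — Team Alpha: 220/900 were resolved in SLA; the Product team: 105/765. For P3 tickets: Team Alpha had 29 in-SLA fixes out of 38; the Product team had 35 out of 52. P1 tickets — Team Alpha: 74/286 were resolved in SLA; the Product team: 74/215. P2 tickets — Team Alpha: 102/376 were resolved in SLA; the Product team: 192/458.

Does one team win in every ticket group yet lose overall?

P0: Team Alpha 220/900 = 24.4%, the Product team 105/765 = 13.7% → Team Alpha
P3: Team Alpha 29/38 = 76.3%, the Product team 35/52 = 67.3% → Team Alpha
P1: Team Alpha 74/286 = 25.9%, the Product team 74/215 = 34.4% → the Product team
P2: Team Alpha 102/376 = 27.1%, the Product team 192/458 = 41.9% → the Product team
Overall: Team Alpha 425/1600 = 26.6%, the Product team 406/1490 = 27.2% → the Product team
Neither sweeps: Team Alpha wins 2 of 4 groups, the Product team wins 2. The Product team wins overall but not every group — no Simpson reversal.

No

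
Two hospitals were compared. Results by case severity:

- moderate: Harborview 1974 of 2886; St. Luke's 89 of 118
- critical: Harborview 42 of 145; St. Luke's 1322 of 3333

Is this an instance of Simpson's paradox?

Yes

Moderate: Harborview 1974/2886 = 68.4%, St. Luke's 89/118 = 75.4% → St. Luke's
Critical: Harborview 42/145 = 29.0%, St. Luke's 1322/3333 = 39.7% → St. Luke's
Overall: Harborview 2016/3031 = 66.5%, St. Luke's 1411/3451 = 40.9% → Harborview
St. Luke's wins each case group but Harborview wins overall — the comparison reverses. St. Luke's's patients skew toward critical, which has a lower base rate.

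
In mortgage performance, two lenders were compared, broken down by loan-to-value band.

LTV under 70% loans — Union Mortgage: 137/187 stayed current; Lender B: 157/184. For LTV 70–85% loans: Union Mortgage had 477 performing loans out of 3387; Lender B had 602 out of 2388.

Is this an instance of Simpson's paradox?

No

LTV under 70%: Union Mortgage 137/187 = 73.3%, Lender B 157/184 = 85.3% → Lender B
LTV 70–85%: Union Mortgage 477/3387 = 14.1%, Lender B 602/2388 = 25.2% → Lender B
Overall: Union Mortgage 614/3574 = 17.2%, Lender B 759/2572 = 29.5% → Lender B
Lender B wins overall and in every loan-to-value group — no reversal.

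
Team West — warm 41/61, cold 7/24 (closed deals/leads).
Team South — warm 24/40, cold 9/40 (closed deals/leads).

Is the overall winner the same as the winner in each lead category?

Warm: Team West 41/61 = 67.2%, Team South 24/40 = 60.0% → Team West
Cold: Team West 7/24 = 29.2%, Team South 9/40 = 22.5% → Team West
Overall: Team West 48/85 = 56.5%, Team South 33/80 = 41.2% → Team West
Team West wins overall and in every lead group — no reversal.

Yes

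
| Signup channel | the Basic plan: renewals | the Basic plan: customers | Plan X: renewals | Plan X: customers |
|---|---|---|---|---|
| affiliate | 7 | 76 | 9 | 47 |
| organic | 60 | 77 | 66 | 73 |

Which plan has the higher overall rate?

Affiliate: the Basic plan 7/76 = 9.2%, Plan X 9/47 = 19.1% → Plan X
Organic: the Basic plan 60/77 = 77.9%, Plan X 66/73 = 90.4% → Plan X
Overall: the Basic plan 67/153 = 43.8%, Plan X 75/120 = 62.5% → Plan X

Plan X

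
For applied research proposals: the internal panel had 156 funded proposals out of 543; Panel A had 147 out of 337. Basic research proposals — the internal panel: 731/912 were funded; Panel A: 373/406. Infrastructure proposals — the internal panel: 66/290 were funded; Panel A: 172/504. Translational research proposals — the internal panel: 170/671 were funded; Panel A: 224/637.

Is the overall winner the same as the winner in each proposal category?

Applied research: the internal panel 156/543 = 28.7%, Panel A 147/337 = 43.6% → Panel A
Basic research: the internal panel 731/912 = 80.2%, Panel A 373/406 = 91.9% → Panel A
Infrastructure: the internal panel 66/290 = 22.8%, Panel A 172/504 = 34.1% → Panel A
Translational research: the internal panel 170/671 = 25.3%, Panel A 224/637 = 35.2% → Panel A
Overall: the internal panel 1123/2416 = 46.5%, Panel A 916/1884 = 48.6% → Panel A
Panel A wins overall and in every proposal group — no reversal.

Yes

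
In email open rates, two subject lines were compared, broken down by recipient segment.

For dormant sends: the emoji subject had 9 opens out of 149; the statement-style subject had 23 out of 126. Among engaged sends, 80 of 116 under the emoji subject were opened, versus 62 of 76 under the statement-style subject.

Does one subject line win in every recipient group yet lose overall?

Dormant: the emoji subject 9/149 = 6.0%, the statement-style subject 23/126 = 18.3% → the statement-style subject
Engaged: the emoji subject 80/116 = 69.0%, the statement-style subject 62/76 = 81.6% → the statement-style subject
Overall: the emoji subject 89/265 = 33.6%, the statement-style subject 85/202 = 42.1% → the statement-style subject
The statement-style subject wins overall and in every recipient group — no reversal.

No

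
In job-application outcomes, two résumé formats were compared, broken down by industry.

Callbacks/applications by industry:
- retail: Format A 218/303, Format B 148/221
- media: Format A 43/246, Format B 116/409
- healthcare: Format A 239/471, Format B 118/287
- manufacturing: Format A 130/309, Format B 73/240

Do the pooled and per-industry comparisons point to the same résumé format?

Retail: Format A 218/303 = 71.9%, Format B 148/221 = 67.0% → Format A
Media: Format A 43/246 = 17.5%, Format B 116/409 = 28.4% → Format B
Healthcare: Format A 239/471 = 50.7%, Format B 118/287 = 41.1% → Format A
Manufacturing: Format A 130/309 = 42.1%, Format B 73/240 = 30.4% → Format A
Overall: Format A 630/1329 = 47.4%, Format B 455/1157 = 39.3% → Format A
Neither sweeps: Format A wins 3 of 4 groups, Format B wins 1. Format A wins overall but not every group — no Simpson reversal.

No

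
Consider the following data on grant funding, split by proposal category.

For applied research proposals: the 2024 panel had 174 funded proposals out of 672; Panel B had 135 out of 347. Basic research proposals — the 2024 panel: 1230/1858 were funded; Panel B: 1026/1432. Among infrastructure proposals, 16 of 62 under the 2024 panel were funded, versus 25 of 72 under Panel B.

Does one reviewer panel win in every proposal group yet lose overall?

Applied research: the 2024 panel 174/672 = 25.9%, Panel B 135/347 = 38.9% → Panel B
Basic research: the 2024 panel 1230/1858 = 66.2%, Panel B 1026/1432 = 71.6% → Panel B
Infrastructure: the 2024 panel 16/62 = 25.8%, Panel B 25/72 = 34.7% → Panel B
Overall: the 2024 panel 1420/2592 = 54.8%, Panel B 1186/1851 = 64.1% → Panel B
Panel B wins overall and in every proposal group — no reversal.

No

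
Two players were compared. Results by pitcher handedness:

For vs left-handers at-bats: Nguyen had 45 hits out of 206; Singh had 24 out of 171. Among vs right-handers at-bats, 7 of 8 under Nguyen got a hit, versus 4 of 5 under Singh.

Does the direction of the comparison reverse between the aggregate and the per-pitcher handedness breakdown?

Vs left-handers: Nguyen 45/206 = 21.8%, Singh 24/171 = 14.0% → Nguyen
Vs right-handers: Nguyen 7/8 = 87.5%, Singh 4/5 = 80.0% → Nguyen
Overall: Nguyen 52/214 = 24.3%, Singh 28/176 = 15.9% → Nguyen
Nguyen wins overall and in every pitcher group — no reversal.

No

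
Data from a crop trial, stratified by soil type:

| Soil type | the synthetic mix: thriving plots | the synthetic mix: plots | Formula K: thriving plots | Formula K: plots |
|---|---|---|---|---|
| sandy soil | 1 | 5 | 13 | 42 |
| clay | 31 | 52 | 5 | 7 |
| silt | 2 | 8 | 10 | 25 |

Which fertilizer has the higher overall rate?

the synthetic mix

Sandy soil: the synthetic mix 1/5 = 20.0%, Formula K 13/42 = 31.0% → Formula K
Clay: the synthetic mix 31/52 = 59.6%, Formula K 5/7 = 71.4% → Formula K
Silt: the synthetic mix 2/8 = 25.0%, Formula K 10/25 = 40.0% → Formula K
Overall: the synthetic mix 34/65 = 52.3%, Formula K 28/74 = 37.8% → the synthetic mix
(Formula K wins every soil group but the synthetic mix wins overall — Formula K's plots skew toward the low-rate sandy soil group.)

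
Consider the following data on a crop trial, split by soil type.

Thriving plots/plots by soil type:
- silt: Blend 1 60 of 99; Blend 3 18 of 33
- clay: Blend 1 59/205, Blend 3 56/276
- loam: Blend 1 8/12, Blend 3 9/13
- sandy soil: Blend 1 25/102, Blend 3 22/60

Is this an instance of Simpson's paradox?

Silt: Blend 1 60/99 = 60.6%, Blend 3 18/33 = 54.5% → Blend 1
Clay: Blend 1 59/205 = 28.8%, Blend 3 56/276 = 20.3% → Blend 1
Loam: Blend 1 8/12 = 66.7%, Blend 3 9/13 = 69.2% → Blend 3
Sandy soil: Blend 1 25/102 = 24.5%, Blend 3 22/60 = 36.7% → Blend 3
Overall: Blend 1 152/418 = 36.4%, Blend 3 105/382 = 27.5% → Blend 1
Neither sweeps: Blend 1 wins 2 of 4 groups, Blend 3 wins 2. Blend 1 wins overall but not every group — no Simpson reversal.

No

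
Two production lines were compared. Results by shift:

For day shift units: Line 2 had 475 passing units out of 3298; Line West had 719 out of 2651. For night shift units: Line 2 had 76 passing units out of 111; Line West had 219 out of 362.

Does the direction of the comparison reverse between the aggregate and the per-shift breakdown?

No

Day shift: Line 2 475/3298 = 14.4%, Line West 719/2651 = 27.1% → Line West
Night shift: Line 2 76/111 = 68.5%, Line West 219/362 = 60.5% → Line 2
Overall: Line 2 551/3409 = 16.2%, Line West 938/3013 = 31.1% → Line West
Neither sweeps: Line 2 wins 1 of 2 groups, Line West wins 1. Line West wins overall but not every group — no Simpson reversal.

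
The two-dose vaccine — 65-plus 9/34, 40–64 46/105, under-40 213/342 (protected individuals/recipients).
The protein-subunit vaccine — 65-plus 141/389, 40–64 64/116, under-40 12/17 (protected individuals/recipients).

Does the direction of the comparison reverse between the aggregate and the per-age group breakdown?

65-plus: the two-dose vaccine 9/34 = 26.5%, the protein-subunit vaccine 141/389 = 36.2% → the protein-subunit vaccine
40–64: the two-dose vaccine 46/105 = 43.8%, the protein-subunit vaccine 64/116 = 55.2% → the protein-subunit vaccine
Under-40: the two-dose vaccine 213/342 = 62.3%, the protein-subunit vaccine 12/17 = 70.6% → the protein-subunit vaccine
Overall: the two-dose vaccine 268/481 = 55.7%, the protein-subunit vaccine 217/522 = 41.6% → the two-dose vaccine
The protein-subunit vaccine wins each age group but the two-dose vaccine wins overall — the comparison reverses. The protein-subunit vaccine's recipients skew toward 65-plus, which has a lower base rate.

Yes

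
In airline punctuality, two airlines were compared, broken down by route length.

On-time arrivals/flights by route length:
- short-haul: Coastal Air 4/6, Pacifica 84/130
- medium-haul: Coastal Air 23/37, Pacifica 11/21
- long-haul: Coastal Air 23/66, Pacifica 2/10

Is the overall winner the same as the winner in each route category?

No

Short-haul: Coastal Air 4/6 = 66.7%, Pacifica 84/130 = 64.6% → Coastal Air
Medium-haul: Coastal Air 23/37 = 62.2%, Pacifica 11/21 = 52.4% → Coastal Air
Long-haul: Coastal Air 23/66 = 34.8%, Pacifica 2/10 = 20.0% → Coastal Air
Overall: Coastal Air 50/109 = 45.9%, Pacifica 97/161 = 60.2% → Pacifica
Coastal Air wins each route group but Pacifica wins overall — the comparison reverses. Coastal Air's flights skew toward long-haul, which has a lower base rate.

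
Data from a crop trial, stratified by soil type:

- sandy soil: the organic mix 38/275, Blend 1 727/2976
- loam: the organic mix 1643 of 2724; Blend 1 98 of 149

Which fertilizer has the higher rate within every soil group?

Blend 1

Sandy soil: the organic mix 38/275 = 13.8%, Blend 1 727/2976 = 24.4% → Blend 1
Loam: the organic mix 1643/2724 = 60.3%, Blend 1 98/149 = 65.8% → Blend 1
Blend 1 has the higher rate in both groups.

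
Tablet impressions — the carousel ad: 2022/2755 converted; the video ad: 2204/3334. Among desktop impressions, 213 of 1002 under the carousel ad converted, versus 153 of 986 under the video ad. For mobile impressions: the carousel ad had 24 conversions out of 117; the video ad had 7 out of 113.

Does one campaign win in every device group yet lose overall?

Tablet: the carousel ad 2022/2755 = 73.4%, the video ad 2204/3334 = 66.1% → the carousel ad
Desktop: the carousel ad 213/1002 = 21.3%, the video ad 153/986 = 15.5% → the carousel ad
Mobile: the carousel ad 24/117 = 20.5%, the video ad 7/113 = 6.2% → the carousel ad
Overall: the carousel ad 2259/3874 = 58.3%, the video ad 2364/4433 = 53.3% → the carousel ad
The carousel ad wins overall and in every device group — no reversal.

No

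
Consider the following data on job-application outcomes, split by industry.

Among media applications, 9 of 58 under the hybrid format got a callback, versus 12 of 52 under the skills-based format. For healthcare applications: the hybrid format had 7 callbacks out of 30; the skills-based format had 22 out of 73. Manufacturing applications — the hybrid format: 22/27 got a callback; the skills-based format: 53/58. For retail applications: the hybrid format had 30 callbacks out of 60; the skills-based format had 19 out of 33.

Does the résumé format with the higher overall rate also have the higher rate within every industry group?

Yes

Media: the hybrid format 9/58 = 15.5%, the skills-based format 12/52 = 23.1% → the skills-based format
Healthcare: the hybrid format 7/30 = 23.3%, the skills-based format 22/73 = 30.1% → the skills-based format
Manufacturing: the hybrid format 22/27 = 81.5%, the skills-based format 53/58 = 91.4% → the skills-based format
Retail: the hybrid format 30/60 = 50.0%, the skills-based format 19/33 = 57.6% → the skills-based format
Overall: the hybrid format 68/175 = 38.9%, the skills-based format 106/216 = 49.1% → the skills-based format
The skills-based format wins overall and in every industry group — no reversal.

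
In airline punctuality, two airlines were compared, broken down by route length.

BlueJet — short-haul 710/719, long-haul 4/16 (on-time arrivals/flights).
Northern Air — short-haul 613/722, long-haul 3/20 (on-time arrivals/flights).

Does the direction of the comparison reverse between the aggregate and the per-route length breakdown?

No

Short-haul: BlueJet 710/719 = 98.7%, Northern Air 613/722 = 84.9% → BlueJet
Long-haul: BlueJet 4/16 = 25.0%, Northern Air 3/20 = 15.0% → BlueJet
Overall: BlueJet 714/735 = 97.1%, Northern Air 616/742 = 83.0% → BlueJet
BlueJet wins overall and in every route group — no reversal.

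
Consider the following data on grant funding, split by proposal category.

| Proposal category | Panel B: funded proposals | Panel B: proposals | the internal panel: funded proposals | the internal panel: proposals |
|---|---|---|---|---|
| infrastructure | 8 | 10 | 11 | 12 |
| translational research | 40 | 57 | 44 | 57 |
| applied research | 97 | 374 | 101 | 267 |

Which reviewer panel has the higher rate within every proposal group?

Infrastructure: Panel B 8/10 = 80.0%, the internal panel 11/12 = 91.7% → the internal panel
Translational research: Panel B 40/57 = 70.2%, the internal panel 44/57 = 77.2% → the internal panel
Applied research: Panel B 97/374 = 25.9%, the internal panel 101/267 = 37.8% → the internal panel
The internal panel has the higher rate in all 3 groups.

the internal panel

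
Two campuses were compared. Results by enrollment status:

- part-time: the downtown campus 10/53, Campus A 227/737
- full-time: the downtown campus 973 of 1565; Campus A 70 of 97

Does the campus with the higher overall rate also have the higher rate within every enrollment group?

No

Part-time: the downtown campus 10/53 = 18.9%, Campus A 227/737 = 30.8% → Campus A
Full-time: the downtown campus 973/1565 = 62.2%, Campus A 70/97 = 72.2% → Campus A
Overall: the downtown campus 983/1618 = 60.8%, Campus A 297/834 = 35.6% → the downtown campus
Campus A wins each enrollment group but the downtown campus wins overall — the comparison reverses. Campus A's students skew toward part-time, which has a lower base rate.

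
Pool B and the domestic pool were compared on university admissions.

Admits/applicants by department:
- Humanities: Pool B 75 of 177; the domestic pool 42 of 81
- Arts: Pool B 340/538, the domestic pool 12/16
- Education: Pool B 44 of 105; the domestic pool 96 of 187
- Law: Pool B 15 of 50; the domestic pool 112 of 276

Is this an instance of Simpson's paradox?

Humanities: Pool B 75/177 = 42.4%, the domestic pool 42/81 = 51.9% → the domestic pool
Arts: Pool B 340/538 = 63.2%, the domestic pool 12/16 = 75.0% → the domestic pool
Education: Pool B 44/105 = 41.9%, the domestic pool 96/187 = 51.3% → the domestic pool
Law: Pool B 15/50 = 30.0%, the domestic pool 112/276 = 40.6% → the domestic pool
Overall: Pool B 474/870 = 54.5%, the domestic pool 262/560 = 46.8% → Pool B
The domestic pool wins each department group but Pool B wins overall — the comparison reverses. The domestic pool's applicants skew toward Law, which has a lower base rate.

Yes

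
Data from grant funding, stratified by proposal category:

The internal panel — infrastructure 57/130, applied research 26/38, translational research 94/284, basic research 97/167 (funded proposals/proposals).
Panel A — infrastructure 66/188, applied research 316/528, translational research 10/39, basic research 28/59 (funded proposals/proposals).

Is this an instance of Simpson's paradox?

Infrastructure: the internal panel 57/130 = 43.8%, Panel A 66/188 = 35.1% → the internal panel
Applied research: the internal panel 26/38 = 68.4%, Panel A 316/528 = 59.8% → the internal panel
Translational research: the internal panel 94/284 = 33.1%, Panel A 10/39 = 25.6% → the internal panel
Basic research: the internal panel 97/167 = 58.1%, Panel A 28/59 = 47.5% → the internal panel
Overall: the internal panel 274/619 = 44.3%, Panel A 420/814 = 51.6% → Panel A
The internal panel wins each proposal group but Panel A wins overall — the comparison reverses. The internal panel's proposals skew toward translational research, which has a lower base rate.

Yes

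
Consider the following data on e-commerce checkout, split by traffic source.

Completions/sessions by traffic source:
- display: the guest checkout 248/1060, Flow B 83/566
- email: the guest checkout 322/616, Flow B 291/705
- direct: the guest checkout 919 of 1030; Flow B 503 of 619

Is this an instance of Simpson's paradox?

No

Display: the guest checkout 248/1060 = 23.4%, Flow B 83/566 = 14.7% → the guest checkout
Email: the guest checkout 322/616 = 52.3%, Flow B 291/705 = 41.3% → the guest checkout
Direct: the guest checkout 919/1030 = 89.2%, Flow B 503/619 = 81.3% → the guest checkout
Overall: the guest checkout 1489/2706 = 55.0%, Flow B 877/1890 = 46.4% → the guest checkout
The guest checkout wins overall and in every traffic group — no reversal.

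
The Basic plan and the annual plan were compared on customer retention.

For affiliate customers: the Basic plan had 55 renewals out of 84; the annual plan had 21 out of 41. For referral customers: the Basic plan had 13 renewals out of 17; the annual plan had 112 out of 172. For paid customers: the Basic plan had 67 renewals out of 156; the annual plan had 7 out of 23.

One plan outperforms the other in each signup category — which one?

Affiliate: the Basic plan 55/84 = 65.5%, the annual plan 21/41 = 51.2% → the Basic plan
Referral: the Basic plan 13/17 = 76.5%, the annual plan 112/172 = 65.1% → the Basic plan
Paid: the Basic plan 67/156 = 42.9%, the annual plan 7/23 = 30.4% → the Basic plan
The Basic plan has the higher rate in all 3 groups.

the Basic plan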